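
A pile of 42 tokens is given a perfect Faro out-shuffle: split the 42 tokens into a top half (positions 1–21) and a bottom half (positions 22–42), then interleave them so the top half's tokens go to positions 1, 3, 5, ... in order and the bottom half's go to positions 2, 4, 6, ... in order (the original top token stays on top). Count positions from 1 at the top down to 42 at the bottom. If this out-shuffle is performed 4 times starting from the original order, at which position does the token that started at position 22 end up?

9

Track the token's position through each out-shuffle:
22 → 2 → 3 → 5 → 9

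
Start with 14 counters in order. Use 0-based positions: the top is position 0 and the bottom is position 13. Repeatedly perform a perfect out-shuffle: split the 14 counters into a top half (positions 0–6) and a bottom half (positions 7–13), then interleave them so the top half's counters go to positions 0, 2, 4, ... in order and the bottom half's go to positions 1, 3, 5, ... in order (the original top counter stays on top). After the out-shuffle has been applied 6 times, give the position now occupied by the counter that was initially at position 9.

4

Track the counter's position through each out-shuffle:
9 → 5 → 10 → 7 → 1 → 2 → 4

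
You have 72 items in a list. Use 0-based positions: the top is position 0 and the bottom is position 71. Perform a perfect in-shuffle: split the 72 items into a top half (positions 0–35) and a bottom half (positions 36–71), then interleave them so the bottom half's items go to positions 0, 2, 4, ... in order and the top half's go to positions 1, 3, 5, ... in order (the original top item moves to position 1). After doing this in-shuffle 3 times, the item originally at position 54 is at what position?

Track the item's position through each in-shuffle:
54 → 36 → 0 → 1

1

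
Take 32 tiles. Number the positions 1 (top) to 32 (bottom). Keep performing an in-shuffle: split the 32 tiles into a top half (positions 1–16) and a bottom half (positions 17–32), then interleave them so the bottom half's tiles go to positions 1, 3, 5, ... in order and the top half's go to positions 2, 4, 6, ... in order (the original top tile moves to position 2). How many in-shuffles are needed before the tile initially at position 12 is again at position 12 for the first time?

10

Follow position 12 under repeated in-shuffles:
12 → 24 → 15 → 30 → 27 → 21 → 9 → 18 → 3 → 6 → 12
It first returns after 10 in-shuffles.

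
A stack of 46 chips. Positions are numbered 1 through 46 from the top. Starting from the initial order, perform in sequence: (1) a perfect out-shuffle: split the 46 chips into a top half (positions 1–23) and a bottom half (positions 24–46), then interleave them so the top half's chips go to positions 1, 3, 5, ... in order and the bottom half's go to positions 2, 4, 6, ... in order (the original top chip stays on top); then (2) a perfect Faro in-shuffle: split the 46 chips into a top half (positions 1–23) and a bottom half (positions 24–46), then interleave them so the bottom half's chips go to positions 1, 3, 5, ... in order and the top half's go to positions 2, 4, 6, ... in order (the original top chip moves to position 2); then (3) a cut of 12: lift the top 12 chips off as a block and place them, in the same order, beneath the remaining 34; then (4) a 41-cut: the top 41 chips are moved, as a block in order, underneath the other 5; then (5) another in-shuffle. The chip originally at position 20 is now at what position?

1

Track the chip from position 20 forward through each operation:
  after op 1 (out-shuffle): 20 → 39
  after op 2 (in-shuffle): 39 → 31
  after op 3 (cut 12): 31 → 19
  after op 4 (cut 41): 19 → 24
  after op 5 (in-shuffle): 24 → 1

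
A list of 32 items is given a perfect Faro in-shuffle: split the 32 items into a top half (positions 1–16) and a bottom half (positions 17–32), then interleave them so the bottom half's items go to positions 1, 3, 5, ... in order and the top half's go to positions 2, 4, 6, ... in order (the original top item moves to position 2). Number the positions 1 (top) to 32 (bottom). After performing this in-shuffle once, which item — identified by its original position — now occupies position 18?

9

Work backwards from position 18, undoing one in-shuffle at a time:
18 ← 9
So the item now at position 18 started at position 9.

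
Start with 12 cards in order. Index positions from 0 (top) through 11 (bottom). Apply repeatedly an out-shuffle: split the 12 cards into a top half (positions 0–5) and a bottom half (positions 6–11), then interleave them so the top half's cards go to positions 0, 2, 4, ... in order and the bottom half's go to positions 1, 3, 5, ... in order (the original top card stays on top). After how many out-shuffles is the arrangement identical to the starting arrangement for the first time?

The out-shuffle permutes the 12 positions with cycle lengths [1, 1, 10].
Every card is home exactly when every cycle has completed a whole number of laps, i.e. after lcm(1, 10) = 10 out-shuffles.

10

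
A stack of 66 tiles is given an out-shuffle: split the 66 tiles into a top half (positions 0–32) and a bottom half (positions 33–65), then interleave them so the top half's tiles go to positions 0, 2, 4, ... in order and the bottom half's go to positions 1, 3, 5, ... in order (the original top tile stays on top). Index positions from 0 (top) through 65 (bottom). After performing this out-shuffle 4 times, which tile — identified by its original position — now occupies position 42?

27

Work backwards from position 42, undoing one out-shuffle at a time:
42 ← 21 ← 43 ← 54 ← 27
So the tile now at position 42 started at position 27.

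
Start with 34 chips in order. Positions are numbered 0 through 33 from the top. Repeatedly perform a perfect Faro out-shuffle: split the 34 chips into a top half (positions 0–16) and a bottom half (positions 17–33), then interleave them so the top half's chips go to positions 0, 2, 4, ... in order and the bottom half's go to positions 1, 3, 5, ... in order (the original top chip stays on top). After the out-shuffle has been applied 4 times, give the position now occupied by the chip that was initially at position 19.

Track the chip's position through each out-shuffle:
19 → 5 → 10 → 20 → 7

7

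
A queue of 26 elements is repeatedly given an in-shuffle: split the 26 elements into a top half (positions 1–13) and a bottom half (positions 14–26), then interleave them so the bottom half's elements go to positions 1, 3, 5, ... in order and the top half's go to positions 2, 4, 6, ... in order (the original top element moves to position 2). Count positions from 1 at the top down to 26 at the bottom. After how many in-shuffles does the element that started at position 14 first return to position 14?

18

Follow position 14 under repeated in-shuffles:
14 → 1 → 2 → 4 → 8 → 16 → 5 → 10 → 20 → 13 → 26 → 25 → 23 → 19 → 11 → 22 → 17 → 7 → 14
It first returns after 18 in-shuffles.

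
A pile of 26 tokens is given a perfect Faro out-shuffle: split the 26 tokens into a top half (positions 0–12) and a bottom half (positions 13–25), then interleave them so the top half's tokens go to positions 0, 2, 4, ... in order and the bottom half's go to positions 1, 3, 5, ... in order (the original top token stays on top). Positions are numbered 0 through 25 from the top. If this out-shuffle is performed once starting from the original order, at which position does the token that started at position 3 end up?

Track the token's position through each out-shuffle:
3 → 6

6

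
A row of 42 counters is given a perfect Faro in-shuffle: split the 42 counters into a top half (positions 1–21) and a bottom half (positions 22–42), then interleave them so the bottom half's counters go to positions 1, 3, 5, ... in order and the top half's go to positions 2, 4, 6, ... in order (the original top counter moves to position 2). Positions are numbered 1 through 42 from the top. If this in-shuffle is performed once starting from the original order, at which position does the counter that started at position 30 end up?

Track the counter's position through each in-shuffle:
30 → 17

17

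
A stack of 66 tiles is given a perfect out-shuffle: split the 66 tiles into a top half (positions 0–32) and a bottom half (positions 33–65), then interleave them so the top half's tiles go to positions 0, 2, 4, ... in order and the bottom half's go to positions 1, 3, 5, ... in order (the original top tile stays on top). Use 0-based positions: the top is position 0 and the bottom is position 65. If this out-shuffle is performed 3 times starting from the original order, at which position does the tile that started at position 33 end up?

Track the tile's position through each out-shuffle:
33 → 1 → 2 → 4

4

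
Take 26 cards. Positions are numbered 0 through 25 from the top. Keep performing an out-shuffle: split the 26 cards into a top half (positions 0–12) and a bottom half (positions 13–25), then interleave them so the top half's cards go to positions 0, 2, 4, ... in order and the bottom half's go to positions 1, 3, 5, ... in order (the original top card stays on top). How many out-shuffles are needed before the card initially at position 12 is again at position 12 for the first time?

20

Follow position 12 under repeated out-shuffles:
12 → 24 → 23 → 21 → 17 → 9 → 18 → 11 → 22 → 19 → 13 → 1 → 2 → 4 → 8 → 16 → 7 → 14 → 3 → 6 → 12
It first returns after 20 out-shuffles.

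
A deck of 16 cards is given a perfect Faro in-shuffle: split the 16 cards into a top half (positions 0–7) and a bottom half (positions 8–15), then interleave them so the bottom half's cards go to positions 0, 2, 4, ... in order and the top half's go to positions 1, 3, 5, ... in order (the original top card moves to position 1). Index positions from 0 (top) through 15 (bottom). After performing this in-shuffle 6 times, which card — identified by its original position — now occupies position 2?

Work backwards from position 2, undoing one in-shuffle at a time:
2 ← 9 ← 4 ← 10 ← 13 ← 6 ← 11
So the card now at position 2 started at position 11.

11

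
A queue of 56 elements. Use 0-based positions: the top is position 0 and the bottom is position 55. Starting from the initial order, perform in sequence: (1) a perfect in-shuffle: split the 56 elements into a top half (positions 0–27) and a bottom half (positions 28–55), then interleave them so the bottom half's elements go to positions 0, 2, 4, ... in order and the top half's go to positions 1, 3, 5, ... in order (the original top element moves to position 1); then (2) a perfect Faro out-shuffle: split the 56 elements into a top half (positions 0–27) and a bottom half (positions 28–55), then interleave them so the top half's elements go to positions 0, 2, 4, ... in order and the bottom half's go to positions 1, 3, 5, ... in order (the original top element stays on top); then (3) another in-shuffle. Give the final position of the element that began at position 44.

Track the element from position 44 forward through each operation:
  after op 1 (in-shuffle): 44 → 32
  after op 2 (out-shuffle): 32 → 9
  after op 3 (in-shuffle): 9 → 19

19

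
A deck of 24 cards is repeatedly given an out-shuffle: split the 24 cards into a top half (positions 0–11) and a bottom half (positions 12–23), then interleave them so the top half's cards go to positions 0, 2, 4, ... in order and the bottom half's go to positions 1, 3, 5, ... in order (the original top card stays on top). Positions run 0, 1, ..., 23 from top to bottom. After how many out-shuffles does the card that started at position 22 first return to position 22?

11

Follow position 22 under repeated out-shuffles:
22 → 21 → 19 → 15 → 7 → 14 → 5 → 10 → 20 → 17 → 11 → 22
It first returns after 11 out-shuffles.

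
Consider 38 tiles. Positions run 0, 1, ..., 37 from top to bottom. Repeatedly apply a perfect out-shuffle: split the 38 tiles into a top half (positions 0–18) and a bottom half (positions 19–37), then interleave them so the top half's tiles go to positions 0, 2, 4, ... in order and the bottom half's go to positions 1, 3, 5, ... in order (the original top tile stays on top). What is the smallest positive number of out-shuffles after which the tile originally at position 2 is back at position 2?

Follow position 2 under repeated out-shuffles:
2 → 4 → 8 → 16 → 32 → 27 → 17 → 34 → ... → 2 (length 36)
It first returns after 36 out-shuffles.

36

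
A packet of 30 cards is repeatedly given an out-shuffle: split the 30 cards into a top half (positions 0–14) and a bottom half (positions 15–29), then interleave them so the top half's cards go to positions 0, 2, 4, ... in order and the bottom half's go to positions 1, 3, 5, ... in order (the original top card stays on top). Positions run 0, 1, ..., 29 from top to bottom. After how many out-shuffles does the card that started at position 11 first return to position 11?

28

Follow position 11 under repeated out-shuffles:
11 → 22 → 15 → 1 → 2 → 4 → 8 → 16 → ... → 11 (length 28)
It first returns after 28 out-shuffles.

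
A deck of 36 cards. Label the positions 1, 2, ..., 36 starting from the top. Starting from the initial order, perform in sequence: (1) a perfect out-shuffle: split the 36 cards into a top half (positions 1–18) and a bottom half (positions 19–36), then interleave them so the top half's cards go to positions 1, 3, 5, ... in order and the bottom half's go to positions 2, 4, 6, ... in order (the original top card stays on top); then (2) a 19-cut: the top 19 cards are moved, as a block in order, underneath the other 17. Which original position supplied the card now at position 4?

Undo the operations in reverse order, starting from position 4:
  undo op 2 (cut 19): 4 ← 23
  undo op 1 (out-shuffle, from top half): 23 ← 12
So the card at position 4 came from original position 12.

12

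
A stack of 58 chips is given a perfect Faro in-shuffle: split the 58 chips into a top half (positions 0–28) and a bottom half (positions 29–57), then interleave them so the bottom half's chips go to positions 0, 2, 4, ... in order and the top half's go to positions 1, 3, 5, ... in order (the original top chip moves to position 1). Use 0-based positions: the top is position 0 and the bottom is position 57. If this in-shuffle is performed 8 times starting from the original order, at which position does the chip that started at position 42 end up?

33

Track the chip's position through each in-shuffle:
42 → 26 → 53 → 48 → 38 → 18 → 37 → 16 → 33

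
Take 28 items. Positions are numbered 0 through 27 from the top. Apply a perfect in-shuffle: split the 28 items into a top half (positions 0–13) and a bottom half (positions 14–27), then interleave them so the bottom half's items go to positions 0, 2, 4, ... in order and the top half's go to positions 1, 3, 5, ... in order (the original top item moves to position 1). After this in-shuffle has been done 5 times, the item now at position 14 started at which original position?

Work backwards from position 14, undoing one in-shuffle at a time:
14 ← 21 ← 10 ← 19 ← 9 ← 4
So the item now at position 14 started at position 4.

4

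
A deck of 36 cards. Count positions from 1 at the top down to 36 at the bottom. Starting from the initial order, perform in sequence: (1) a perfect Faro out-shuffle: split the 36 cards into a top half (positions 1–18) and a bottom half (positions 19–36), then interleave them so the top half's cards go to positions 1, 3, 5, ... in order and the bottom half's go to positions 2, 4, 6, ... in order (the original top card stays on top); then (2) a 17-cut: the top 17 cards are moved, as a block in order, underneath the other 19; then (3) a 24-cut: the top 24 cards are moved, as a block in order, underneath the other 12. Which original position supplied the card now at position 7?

Undo the operations in reverse order, starting from position 7:
  undo op 3 (cut 24): 7 ← 31
  undo op 2 (cut 17): 31 ← 12
  undo op 1 (out-shuffle, from bottom half): 12 ← 24
So the card at position 7 came from original position 24.

24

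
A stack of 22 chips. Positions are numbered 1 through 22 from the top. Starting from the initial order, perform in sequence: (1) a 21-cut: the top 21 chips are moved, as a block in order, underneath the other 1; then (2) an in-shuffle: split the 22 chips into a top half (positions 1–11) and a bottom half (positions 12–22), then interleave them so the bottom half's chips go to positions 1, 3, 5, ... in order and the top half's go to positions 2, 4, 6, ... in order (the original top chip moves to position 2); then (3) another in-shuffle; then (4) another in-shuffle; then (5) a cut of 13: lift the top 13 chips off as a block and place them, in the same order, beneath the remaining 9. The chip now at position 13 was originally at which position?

11

Undo the operations in reverse order, starting from position 13:
  undo op 5 (cut 13): 13 ← 4
  undo op 4 (in-shuffle, from top half): 4 ← 2
  undo op 3 (in-shuffle, from top half): 2 ← 1
  undo op 2 (in-shuffle, from bottom half): 1 ← 12
  undo op 1 (cut 21): 12 ← 11
So the chip at position 13 came from original position 11.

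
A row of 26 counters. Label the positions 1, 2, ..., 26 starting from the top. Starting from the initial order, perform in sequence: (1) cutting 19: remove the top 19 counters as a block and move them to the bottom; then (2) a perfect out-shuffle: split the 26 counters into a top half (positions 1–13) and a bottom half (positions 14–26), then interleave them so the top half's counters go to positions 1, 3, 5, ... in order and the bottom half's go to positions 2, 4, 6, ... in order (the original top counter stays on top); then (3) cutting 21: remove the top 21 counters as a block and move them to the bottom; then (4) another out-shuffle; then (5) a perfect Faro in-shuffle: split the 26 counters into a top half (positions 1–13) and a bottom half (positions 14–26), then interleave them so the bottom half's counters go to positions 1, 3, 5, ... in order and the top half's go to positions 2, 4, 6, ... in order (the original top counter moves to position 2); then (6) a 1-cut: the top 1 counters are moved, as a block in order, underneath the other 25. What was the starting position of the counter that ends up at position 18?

Undo the operations in reverse order, starting from position 18:
  undo op 6 (cut 1): 18 ← 19
  undo op 5 (in-shuffle, from bottom half): 19 ← 23
  undo op 4 (out-shuffle, from top half): 23 ← 12
  undo op 3 (cut 21): 12 ← 7
  undo op 2 (out-shuffle, from top half): 7 ← 4
  undo op 1 (cut 19): 4 ← 23
So the counter at position 18 came from original position 23.

23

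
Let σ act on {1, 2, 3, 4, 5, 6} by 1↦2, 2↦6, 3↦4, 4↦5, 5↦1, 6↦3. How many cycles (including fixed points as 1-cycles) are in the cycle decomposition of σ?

1

Cycle decomposition: (1 2 6 3 4 5).
1 cycle.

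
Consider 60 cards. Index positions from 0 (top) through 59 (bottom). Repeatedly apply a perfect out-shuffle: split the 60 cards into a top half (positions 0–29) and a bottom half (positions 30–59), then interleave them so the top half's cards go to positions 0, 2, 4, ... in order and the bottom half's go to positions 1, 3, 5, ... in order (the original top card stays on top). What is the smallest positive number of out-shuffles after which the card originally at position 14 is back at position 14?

Follow position 14 under repeated out-shuffles:
14 → 28 → 56 → 53 → 47 → 35 → 11 → 22 → ... → 14 (length 58)
It first returns after 58 out-shuffles.

58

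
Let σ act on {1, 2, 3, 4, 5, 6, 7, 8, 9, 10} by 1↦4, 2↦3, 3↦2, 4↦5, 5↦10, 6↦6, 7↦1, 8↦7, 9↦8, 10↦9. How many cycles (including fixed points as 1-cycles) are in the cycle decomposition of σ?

Cycle decomposition: (1 4 5 10 9 8 7) (2 3) (6).
3 cycles.

3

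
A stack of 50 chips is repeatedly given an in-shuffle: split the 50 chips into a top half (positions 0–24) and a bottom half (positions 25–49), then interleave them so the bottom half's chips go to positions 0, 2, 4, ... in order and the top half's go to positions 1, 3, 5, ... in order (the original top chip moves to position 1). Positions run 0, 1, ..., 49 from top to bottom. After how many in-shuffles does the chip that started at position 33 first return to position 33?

Follow position 33 under repeated in-shuffles:
33 → 16 → 33
It first returns after 2 in-shuffles.

2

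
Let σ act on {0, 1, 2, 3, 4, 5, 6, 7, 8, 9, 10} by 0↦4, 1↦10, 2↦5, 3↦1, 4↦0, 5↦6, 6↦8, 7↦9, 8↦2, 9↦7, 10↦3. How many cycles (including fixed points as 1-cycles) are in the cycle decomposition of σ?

4

Cycle decomposition: (0 4) (1 10 3) (2 5 6 8) (7 9).
4 cycles.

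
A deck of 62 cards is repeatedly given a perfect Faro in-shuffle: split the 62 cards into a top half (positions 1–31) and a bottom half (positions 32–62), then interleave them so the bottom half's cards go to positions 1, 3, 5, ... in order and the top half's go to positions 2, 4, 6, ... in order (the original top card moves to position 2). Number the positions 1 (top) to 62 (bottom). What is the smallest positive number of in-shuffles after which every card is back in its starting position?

6

The in-shuffle permutes the 62 positions with cycle lengths [2, 3, 3, 6, 6, 6, 6, 6, 6, 6, 6, 6].
Every card is home exactly when every cycle has completed a whole number of laps, i.e. after lcm(2, 3, 6) = 6 in-shuffles.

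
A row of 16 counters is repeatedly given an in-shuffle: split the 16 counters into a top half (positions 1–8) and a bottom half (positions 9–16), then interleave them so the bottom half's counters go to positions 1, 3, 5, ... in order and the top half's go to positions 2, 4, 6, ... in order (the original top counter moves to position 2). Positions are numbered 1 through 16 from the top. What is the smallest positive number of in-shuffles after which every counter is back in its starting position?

8

The in-shuffle permutes the 16 positions with cycle lengths [8, 8].
Every counter is home exactly when every cycle has completed a whole number of laps, i.e. after lcm(8) = 8 in-shuffles.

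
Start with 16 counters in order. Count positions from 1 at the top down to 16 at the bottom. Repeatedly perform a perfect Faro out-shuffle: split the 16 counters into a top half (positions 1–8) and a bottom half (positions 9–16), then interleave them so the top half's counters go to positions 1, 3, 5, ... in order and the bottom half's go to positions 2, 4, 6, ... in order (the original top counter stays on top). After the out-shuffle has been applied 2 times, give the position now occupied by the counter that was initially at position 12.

15

Track the counter's position through each out-shuffle:
12 → 8 → 15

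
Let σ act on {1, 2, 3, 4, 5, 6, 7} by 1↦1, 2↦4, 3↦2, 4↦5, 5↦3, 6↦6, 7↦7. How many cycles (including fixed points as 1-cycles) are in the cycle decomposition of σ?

4

Cycle decomposition: (1) (2 4 5 3) (6) (7).
4 cycles.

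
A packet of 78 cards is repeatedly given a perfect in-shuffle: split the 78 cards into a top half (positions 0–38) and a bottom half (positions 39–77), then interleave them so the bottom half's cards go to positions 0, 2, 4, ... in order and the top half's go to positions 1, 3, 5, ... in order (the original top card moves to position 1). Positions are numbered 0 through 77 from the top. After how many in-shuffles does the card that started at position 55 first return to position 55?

Follow position 55 under repeated in-shuffles:
55 → 32 → 65 → 52 → 26 → 53 → 28 → 57 → ... → 55 (length 39)
It first returns after 39 in-shuffles.

39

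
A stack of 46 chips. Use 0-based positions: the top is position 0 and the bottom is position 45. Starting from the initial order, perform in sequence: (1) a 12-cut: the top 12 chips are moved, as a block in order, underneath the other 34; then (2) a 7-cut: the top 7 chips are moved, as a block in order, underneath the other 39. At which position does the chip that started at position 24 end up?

Track the chip from position 24 forward through each operation:
  after op 1 (cut 12): 24 → 12
  after op 2 (cut 7): 12 → 5

5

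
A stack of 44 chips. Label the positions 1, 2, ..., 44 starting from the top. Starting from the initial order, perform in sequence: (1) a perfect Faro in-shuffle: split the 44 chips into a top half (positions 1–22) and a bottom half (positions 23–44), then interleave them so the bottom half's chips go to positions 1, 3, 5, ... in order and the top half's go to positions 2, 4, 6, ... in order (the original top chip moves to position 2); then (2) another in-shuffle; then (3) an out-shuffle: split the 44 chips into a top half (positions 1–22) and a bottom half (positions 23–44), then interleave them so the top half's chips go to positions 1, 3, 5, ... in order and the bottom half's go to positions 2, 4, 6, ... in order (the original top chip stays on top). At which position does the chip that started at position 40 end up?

Track the chip from position 40 forward through each operation:
  after op 1 (in-shuffle): 40 → 35
  after op 2 (in-shuffle): 35 → 25
  after op 3 (out-shuffle): 25 → 6

6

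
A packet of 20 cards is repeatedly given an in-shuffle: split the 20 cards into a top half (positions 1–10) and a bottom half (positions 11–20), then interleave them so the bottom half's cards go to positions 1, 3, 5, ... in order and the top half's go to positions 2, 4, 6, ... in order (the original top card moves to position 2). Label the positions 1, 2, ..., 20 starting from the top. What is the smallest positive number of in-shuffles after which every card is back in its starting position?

The in-shuffle permutes the 20 positions with cycle lengths [2, 3, 3, 6, 6].
Every card is home exactly when every cycle has completed a whole number of laps, i.e. after lcm(2, 3, 6) = 6 in-shuffles.

6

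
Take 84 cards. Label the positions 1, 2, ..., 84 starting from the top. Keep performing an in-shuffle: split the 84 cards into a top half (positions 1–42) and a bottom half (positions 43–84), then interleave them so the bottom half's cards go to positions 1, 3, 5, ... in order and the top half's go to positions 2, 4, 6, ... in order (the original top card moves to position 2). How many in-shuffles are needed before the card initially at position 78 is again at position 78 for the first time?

Follow position 78 under repeated in-shuffles:
78 → 71 → 57 → 29 → 58 → 31 → 62 → 39 → 78
It first returns after 8 in-shuffles.

8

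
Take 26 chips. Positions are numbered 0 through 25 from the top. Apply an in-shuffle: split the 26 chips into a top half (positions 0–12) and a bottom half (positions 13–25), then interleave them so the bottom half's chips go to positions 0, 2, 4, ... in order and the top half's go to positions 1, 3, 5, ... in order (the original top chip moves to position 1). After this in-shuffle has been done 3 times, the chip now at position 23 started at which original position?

2

Work backwards from position 23, undoing one in-shuffle at a time:
23 ← 11 ← 5 ← 2
So the chip now at position 23 started at position 2.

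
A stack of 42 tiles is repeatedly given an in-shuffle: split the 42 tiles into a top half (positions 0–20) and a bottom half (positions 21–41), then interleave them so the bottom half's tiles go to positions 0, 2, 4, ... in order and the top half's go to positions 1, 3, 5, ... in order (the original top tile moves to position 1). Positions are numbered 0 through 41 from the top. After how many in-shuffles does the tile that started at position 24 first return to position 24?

14

Follow position 24 under repeated in-shuffles:
24 → 6 → 13 → 27 → 12 → 25 → 8 → 17 → 35 → 28 → 14 → 29 → 16 → 33 → 24
It first returns after 14 in-shuffles.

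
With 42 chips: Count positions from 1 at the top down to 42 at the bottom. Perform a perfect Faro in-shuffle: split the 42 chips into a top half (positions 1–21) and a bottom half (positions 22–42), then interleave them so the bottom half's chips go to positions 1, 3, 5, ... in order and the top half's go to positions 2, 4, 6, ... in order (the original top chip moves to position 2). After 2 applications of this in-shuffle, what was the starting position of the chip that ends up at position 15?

Work backwards from position 15, undoing one in-shuffle at a time:
15 ← 29 ← 36
So the chip now at position 15 started at position 36.

36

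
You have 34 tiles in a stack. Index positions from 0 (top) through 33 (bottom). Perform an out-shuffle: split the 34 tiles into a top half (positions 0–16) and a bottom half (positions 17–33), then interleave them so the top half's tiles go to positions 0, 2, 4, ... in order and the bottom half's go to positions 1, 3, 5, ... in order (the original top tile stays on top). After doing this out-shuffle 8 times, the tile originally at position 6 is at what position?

Track the tile's position through each out-shuffle:
6 → 12 → 24 → 15 → 30 → 27 → 21 → 9 → 18

18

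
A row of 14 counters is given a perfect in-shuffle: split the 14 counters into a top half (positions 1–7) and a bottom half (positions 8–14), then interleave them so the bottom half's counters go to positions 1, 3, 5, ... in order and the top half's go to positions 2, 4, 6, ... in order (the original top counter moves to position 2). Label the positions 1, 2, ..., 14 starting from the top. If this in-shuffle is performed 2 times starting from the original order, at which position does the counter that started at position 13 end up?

7

Track the counter's position through each in-shuffle:
13 → 11 → 7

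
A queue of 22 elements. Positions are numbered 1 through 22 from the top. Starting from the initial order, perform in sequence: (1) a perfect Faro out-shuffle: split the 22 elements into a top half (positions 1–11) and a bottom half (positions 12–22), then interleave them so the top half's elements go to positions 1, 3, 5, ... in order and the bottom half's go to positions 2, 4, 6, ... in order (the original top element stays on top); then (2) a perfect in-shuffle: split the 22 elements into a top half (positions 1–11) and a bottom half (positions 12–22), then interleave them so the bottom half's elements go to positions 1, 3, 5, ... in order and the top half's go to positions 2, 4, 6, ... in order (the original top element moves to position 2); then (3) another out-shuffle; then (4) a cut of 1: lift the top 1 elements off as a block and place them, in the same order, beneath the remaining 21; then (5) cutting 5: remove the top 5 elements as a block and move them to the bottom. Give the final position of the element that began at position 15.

Track the element from position 15 forward through each operation:
  after op 1 (out-shuffle): 15 → 8
  after op 2 (in-shuffle): 8 → 16
  after op 3 (out-shuffle): 16 → 10
  after op 4 (cut 1): 10 → 9
  after op 5 (cut 5): 9 → 4

4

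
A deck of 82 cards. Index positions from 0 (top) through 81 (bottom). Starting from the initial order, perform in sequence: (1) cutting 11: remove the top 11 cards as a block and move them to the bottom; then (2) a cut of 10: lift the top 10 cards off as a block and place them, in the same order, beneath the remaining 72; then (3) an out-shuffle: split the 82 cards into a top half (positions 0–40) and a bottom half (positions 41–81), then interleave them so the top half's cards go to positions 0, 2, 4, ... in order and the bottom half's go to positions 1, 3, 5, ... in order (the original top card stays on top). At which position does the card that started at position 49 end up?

Track the card from position 49 forward through each operation:
  after op 1 (cut 11): 49 → 38
  after op 2 (cut 10): 38 → 28
  after op 3 (out-shuffle): 28 → 56

56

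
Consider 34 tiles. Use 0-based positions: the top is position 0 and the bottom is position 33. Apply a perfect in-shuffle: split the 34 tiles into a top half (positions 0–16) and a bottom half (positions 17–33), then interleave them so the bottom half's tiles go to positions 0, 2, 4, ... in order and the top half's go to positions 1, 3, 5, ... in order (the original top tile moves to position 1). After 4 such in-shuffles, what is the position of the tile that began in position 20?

Track the tile's position through each in-shuffle:
20 → 6 → 13 → 27 → 20

20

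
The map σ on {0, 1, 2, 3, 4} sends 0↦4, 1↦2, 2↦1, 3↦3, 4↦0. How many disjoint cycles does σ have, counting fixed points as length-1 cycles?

3

Cycle decomposition: (0 4) (1 2) (3).
3 cycles.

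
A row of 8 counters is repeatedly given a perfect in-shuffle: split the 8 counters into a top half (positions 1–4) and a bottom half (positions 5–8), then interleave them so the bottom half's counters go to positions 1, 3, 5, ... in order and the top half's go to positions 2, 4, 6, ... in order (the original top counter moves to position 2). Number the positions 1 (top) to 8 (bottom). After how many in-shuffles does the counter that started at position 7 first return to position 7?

Follow position 7 under repeated in-shuffles:
7 → 5 → 1 → 2 → 4 → 8 → 7
It first returns after 6 in-shuffles.

6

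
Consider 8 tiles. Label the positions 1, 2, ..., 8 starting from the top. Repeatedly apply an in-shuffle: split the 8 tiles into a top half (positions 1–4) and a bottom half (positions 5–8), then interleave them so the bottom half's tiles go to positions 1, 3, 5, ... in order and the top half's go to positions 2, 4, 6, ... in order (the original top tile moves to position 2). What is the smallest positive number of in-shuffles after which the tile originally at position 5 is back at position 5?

6

Follow position 5 under repeated in-shuffles:
5 → 1 → 2 → 4 → 8 → 7 → 5
It first returns after 6 in-shuffles.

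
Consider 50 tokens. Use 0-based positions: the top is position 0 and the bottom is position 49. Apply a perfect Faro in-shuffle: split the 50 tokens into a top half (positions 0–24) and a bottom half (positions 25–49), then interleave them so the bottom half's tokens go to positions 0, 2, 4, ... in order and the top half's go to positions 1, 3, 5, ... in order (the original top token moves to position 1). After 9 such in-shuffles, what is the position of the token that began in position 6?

Track the token's position through each in-shuffle:
6 → 13 → 27 → 4 → 9 → 19 → 39 → 28 → 6 → 13

13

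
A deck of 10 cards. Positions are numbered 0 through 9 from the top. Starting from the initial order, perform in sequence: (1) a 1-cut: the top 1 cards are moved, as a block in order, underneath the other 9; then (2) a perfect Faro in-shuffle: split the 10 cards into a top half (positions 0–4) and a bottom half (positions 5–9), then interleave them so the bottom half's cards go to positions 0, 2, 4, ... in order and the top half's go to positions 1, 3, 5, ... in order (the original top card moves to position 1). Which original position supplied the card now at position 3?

2

Undo the operations in reverse order, starting from position 3:
  undo op 2 (in-shuffle, from top half): 3 ← 1
  undo op 1 (cut 1): 1 ← 2
So the card at position 3 came from original position 2.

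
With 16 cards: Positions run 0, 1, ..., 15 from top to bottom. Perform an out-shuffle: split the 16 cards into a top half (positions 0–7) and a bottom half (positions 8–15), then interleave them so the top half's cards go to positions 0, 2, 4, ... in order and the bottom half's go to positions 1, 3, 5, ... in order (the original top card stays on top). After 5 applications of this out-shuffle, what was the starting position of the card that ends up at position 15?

15

Work backwards from position 15, undoing one out-shuffle at a time:
15 ← 15 ← 15 ← 15 ← 15 ← 15
So the card now at position 15 started at position 15.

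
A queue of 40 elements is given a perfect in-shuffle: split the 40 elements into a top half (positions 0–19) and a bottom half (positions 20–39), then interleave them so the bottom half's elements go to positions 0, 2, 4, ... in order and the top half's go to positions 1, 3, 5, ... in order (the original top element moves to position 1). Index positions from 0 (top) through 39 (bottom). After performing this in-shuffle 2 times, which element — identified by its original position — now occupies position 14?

13

Work backwards from position 14, undoing one in-shuffle at a time:
14 ← 27 ← 13
So the element now at position 14 started at position 13.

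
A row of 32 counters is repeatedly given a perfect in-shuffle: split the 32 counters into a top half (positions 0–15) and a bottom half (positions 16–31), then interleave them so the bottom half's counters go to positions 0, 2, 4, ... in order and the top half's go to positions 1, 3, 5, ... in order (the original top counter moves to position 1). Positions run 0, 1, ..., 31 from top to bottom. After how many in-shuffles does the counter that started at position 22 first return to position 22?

10

Follow position 22 under repeated in-shuffles:
22 → 12 → 25 → 18 → 4 → 9 → 19 → 6 → 13 → 27 → 22
It first returns after 10 in-shuffles.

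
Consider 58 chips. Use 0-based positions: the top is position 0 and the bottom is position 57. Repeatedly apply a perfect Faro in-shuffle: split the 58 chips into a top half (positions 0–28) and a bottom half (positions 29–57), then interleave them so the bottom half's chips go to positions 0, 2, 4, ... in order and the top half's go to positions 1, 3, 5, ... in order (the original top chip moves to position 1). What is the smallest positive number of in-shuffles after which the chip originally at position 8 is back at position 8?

Follow position 8 under repeated in-shuffles:
8 → 17 → 35 → 12 → 25 → 51 → 44 → 30 → ... → 8 (length 58)
It first returns after 58 in-shuffles.

58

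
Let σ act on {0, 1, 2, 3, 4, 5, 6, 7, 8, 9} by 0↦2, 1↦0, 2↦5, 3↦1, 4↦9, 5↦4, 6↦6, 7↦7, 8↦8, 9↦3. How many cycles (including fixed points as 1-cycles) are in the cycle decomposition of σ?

Cycle decomposition: (0 2 5 4 9 3 1) (6) (7) (8).
4 cycles.

4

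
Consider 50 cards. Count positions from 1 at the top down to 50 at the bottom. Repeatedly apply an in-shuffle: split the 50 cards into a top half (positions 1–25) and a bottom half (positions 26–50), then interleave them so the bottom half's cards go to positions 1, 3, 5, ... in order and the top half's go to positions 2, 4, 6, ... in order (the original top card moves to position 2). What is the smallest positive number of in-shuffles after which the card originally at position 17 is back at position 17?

Follow position 17 under repeated in-shuffles:
17 → 34 → 17
It first returns after 2 in-shuffles.

2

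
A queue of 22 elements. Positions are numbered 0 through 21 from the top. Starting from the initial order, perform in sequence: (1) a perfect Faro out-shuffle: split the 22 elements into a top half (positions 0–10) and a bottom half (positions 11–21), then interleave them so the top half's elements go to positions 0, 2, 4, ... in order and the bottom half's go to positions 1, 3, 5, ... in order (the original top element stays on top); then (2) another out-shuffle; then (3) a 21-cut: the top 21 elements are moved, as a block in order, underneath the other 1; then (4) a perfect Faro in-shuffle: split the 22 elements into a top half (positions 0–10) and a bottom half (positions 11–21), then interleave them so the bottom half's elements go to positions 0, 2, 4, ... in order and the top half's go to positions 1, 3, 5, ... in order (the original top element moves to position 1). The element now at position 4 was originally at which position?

3

Undo the operations in reverse order, starting from position 4:
  undo op 4 (in-shuffle, from bottom half): 4 ← 13
  undo op 3 (cut 21): 13 ← 12
  undo op 2 (out-shuffle, from top half): 12 ← 6
  undo op 1 (out-shuffle, from top half): 6 ← 3
So the element at position 4 came from original position 3.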